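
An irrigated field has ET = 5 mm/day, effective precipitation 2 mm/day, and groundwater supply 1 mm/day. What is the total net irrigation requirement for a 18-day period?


Daily deficit = ET - Pe - GW = 5 - 2 - 1 = 2 mm/day
NIR = 2 * 18 = 36 mm

36.0000 mm


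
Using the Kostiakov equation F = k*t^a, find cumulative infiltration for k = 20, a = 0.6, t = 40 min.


F = k * t^a = 20 * 40^0.6
F = 20 * 9.146101

182.9220 mm


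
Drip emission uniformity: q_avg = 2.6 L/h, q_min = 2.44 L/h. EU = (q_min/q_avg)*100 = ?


EU = (q_min/q_avg)*100 = (2.44/2.6)*100 = 93.8462%

93.8462 %


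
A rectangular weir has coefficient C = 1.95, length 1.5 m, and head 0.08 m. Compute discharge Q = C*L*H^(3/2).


Q = C * L * H^(3/2) = 1.95 * 1.5 * 0.08^1.5 = 1.95 * 1.5 * 0.022627

0.0662 m^3/s


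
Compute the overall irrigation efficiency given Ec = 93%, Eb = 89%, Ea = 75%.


Ec = 0.93, Eb = 0.89, Ea = 0.75
E = 0.93 * 0.89 * 0.75 * 100 = 62.0775%

62.0775 %


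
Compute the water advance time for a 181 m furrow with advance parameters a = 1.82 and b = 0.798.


t = (L/a)^(1/b)
t = (181/1.82)^(1/0.798)
t = 99.450549^(1/0.798)

318.6157 min


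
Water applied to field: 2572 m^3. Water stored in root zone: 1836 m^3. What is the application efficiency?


Ea = V_root / V_field * 100 = 1836 / 2572 * 100 = 71.3841%

71.3841 %


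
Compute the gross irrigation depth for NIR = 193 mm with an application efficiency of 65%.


Ea = 65% = 0.65
GID = NIR / Ea = 193 / 0.65 = 296.9231 mm

296.9231 mm


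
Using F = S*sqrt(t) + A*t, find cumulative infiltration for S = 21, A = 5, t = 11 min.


F = S*sqrt(t) + A*t
F = 21*sqrt(11) + 5*11
F = 21*3.316625 + 55

124.6491 mm


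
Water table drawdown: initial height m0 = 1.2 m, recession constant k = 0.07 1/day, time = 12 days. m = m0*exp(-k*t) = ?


m = m0 * exp(-k*t)
m = 1.2 * exp(-0.07 * 12)
m = 1.2 * exp(-0.8400)

0.5181 m


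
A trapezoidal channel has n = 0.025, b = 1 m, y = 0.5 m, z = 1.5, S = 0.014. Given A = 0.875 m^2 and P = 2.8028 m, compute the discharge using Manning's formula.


R = A/P = 0.875/2.8028 = 0.312188
Q = (1/0.025) * 0.875 * 0.312188^(2/3) * 0.014^0.5

1.9058 m^3/s


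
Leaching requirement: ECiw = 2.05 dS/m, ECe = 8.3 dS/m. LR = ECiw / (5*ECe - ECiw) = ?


LR = ECiw / (5*ECe - ECiw)
LR = 2.05 / (5*8.3 - 2.05)
LR = 2.05 / 39.4500

0.0520


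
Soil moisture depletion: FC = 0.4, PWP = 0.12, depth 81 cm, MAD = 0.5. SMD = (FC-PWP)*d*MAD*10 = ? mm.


SMD = (FC - PWP) * d * MAD * 10
SMD = (0.4 - 0.12) * 81 * 0.5 * 10
SMD = 0.2800 * 81 * 0.5 * 10

113.4000 mm


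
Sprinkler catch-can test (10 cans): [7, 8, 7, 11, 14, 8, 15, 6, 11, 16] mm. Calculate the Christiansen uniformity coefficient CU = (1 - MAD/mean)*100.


mean = 10.300000 mm
MAD = 3.100000 mm
CU = (1 - 3.100000/10.300000)*100

69.9029 %


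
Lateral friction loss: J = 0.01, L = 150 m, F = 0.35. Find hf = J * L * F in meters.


hf = J * L * F = 0.01 * 150 * 0.35 = 0.5250 m

0.5250 m


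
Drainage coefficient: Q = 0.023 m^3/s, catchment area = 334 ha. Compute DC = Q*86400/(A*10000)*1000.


DC = Q * 86400 / (A * 10000) * 1000
DC = 0.023 * 86400 / (334 * 10000) * 1000
DC = 1987200.0000 / 3340000

0.5950 mm/day


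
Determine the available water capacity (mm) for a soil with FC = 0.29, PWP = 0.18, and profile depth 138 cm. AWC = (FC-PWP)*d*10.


AWC = (FC - PWP) * d * 10
AWC = (0.29 - 0.18) * 138 * 10
AWC = 0.1100 * 138 * 10

151.8000 mm


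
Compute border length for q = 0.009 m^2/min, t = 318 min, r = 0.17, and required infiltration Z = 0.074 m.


L = q*t/((1+r)*Z)
L = 0.009*318/((1+0.17)*0.074)
L = 2.862/0.08658

33.0561 m


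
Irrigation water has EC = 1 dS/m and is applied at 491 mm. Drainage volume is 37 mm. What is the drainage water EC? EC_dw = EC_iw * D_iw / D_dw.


EC_dw = EC_iw * D_iw / D_dw
EC_dw = 1 * 491 / 37
EC_dw = 491 / 37

13.2703 dS/m


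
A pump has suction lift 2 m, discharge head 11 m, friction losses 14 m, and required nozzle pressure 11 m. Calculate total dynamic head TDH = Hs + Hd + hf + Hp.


TDH = Hs + Hd + hf + Hp = 2 + 11 + 14 + 11 = 38

38 m


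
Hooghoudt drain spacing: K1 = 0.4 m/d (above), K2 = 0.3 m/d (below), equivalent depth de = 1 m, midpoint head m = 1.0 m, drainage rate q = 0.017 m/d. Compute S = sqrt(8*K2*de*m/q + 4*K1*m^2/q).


S^2 = 8*K2*de*m/q + 4*K1*m^2/q
S^2 = 8*0.3*1*1.0/0.017 + 4*0.4*1.0^2/0.017
S = sqrt(235.2941)

15.3393 m


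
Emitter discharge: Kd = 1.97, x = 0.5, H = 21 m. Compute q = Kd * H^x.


q = Kd * H^x = 1.97 * 21^0.5 = 1.97 * 4.582576

9.0277 L/h


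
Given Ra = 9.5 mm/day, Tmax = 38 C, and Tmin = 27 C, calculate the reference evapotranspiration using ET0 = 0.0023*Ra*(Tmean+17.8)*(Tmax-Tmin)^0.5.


Tmean = (Tmax + Tmin)/2 = (38 + 27)/2 = 32.5
ET0 = 0.0023 * 9.5 * (32.5 + 17.8) * sqrt(38 - 27)
ET0 = 0.0023 * 9.5 * 50.3 * 3.316625

3.6452 mm/day


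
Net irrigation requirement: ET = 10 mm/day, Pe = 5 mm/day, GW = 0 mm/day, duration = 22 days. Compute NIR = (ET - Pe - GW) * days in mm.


Daily deficit = ET - Pe - GW = 10 - 5 - 0 = 5 mm/day
NIR = 5 * 22 = 110 mm

110.0000 mm


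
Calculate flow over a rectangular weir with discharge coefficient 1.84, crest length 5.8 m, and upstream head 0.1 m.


Q = C * L * H^(3/2) = 1.84 * 5.8 * 0.1^1.5 = 1.84 * 5.8 * 0.031623

0.3375 m^3/s


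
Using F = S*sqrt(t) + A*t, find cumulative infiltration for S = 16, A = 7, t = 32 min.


F = S*sqrt(t) + A*t
F = 16*sqrt(32) + 7*32
F = 16*5.656854 + 224

314.5097 mm


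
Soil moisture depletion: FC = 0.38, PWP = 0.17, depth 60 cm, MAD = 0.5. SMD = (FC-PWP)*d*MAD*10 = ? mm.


SMD = (FC - PWP) * d * MAD * 10
SMD = (0.38 - 0.17) * 60 * 0.5 * 10
SMD = 0.2100 * 60 * 0.5 * 10

63.0000 mm


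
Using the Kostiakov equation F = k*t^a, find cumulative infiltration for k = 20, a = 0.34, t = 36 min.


F = k * t^a = 20 * 36^0.34
F = 20 * 3.381761

67.6352 mm


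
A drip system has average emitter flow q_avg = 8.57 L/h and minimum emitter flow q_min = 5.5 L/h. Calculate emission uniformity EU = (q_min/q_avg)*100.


EU = (q_min/q_avg)*100 = (5.5/8.57)*100 = 64.1774%

64.1774 %


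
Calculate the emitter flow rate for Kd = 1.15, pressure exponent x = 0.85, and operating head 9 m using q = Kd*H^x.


q = Kd * H^x = 1.15 * 9^0.85 = 1.15 * 6.473008

7.4440 L/h


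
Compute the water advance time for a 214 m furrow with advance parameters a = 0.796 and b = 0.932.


t = (L/a)^(1/b)
t = (214/0.796)^(1/0.932)
t = 268.844221^(1/0.932)

404.3528 min


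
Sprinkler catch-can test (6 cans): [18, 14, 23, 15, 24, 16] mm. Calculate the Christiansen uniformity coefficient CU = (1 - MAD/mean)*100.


mean = 18.333333 mm
MAD = 3.444444 mm
CU = (1 - 3.444444/18.333333)*100

81.2121 %


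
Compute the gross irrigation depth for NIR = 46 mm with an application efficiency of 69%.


Ea = 69% = 0.69
GID = NIR / Ea = 46 / 0.69 = 66.6667 mm

66.6667 mm


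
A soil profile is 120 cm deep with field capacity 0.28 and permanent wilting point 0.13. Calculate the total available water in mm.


AWC = (FC - PWP) * d * 10
AWC = (0.28 - 0.13) * 120 * 10
AWC = 0.1500 * 120 * 10

180.0000 mm


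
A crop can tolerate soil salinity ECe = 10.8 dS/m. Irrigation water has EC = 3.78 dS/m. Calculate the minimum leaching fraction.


LR = ECiw / (5*ECe - ECiw)
LR = 3.78 / (5*10.8 - 3.78)
LR = 3.78 / 50.2200

0.0753


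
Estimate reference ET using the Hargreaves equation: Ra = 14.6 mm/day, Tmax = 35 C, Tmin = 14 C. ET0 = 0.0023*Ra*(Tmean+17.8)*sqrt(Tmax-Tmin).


Tmean = (Tmax + Tmin)/2 = (35 + 14)/2 = 24.5
ET0 = 0.0023 * 14.6 * (24.5 + 17.8) * sqrt(35 - 14)
ET0 = 0.0023 * 14.6 * 42.3 * 4.582576

6.5092 mm/day


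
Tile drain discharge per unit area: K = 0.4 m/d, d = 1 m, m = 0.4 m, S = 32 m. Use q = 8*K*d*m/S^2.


q = 8*K*d*m/S^2
q = 8*0.4*1*0.4/32^2
q = 1.2800 / 1024

0.0013 m/d


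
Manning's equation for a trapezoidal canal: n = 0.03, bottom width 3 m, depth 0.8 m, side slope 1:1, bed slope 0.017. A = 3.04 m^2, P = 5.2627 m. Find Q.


R = A/P = 3.04/5.2627 = 0.577650
Q = (1/0.03) * 3.04 * 0.577650^(2/3) * 0.017^0.5

9.1640 m^3/s


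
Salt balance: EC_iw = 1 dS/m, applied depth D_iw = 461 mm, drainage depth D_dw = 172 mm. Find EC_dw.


EC_dw = EC_iw * D_iw / D_dw
EC_dw = 1 * 461 / 172
EC_dw = 461 / 172

2.6802 dS/m


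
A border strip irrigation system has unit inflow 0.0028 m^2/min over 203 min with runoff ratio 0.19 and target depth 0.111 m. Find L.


L = q*t/((1+r)*Z)
L = 0.0028*203/((1+0.19)*0.111)
L = 0.5684/0.13209

4.3031 m


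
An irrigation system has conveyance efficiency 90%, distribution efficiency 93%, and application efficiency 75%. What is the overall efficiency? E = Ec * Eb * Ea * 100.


Ec = 0.9, Eb = 0.93, Ea = 0.75
E = 0.9 * 0.93 * 0.75 * 100 = 62.7750%

62.7750 %


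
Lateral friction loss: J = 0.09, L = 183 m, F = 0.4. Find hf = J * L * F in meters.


hf = J * L * F = 0.09 * 183 * 0.4 = 6.5880 m

6.5880 m


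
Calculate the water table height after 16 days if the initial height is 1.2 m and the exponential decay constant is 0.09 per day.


m = m0 * exp(-k*t)
m = 1.2 * exp(-0.09 * 16)
m = 1.2 * exp(-1.4400)

0.2843 m


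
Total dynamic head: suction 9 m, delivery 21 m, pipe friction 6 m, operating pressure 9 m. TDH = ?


TDH = Hs + Hd + hf + Hp = 9 + 21 + 6 + 9 = 45

45 m


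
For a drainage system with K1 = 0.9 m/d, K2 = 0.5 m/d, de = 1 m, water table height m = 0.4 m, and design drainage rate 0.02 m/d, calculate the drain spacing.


S^2 = 8*K2*de*m/q + 4*K1*m^2/q
S^2 = 8*0.5*1*0.4/0.02 + 4*0.9*0.4^2/0.02
S = sqrt(108.8000)

10.4307 m


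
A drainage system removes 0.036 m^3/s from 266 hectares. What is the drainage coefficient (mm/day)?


DC = Q * 86400 / (A * 10000) * 1000
DC = 0.036 * 86400 / (266 * 10000) * 1000
DC = 3110400.0000 / 2660000

1.1693 mm/day


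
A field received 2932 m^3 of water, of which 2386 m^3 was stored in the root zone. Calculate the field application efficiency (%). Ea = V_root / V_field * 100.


Ea = V_root / V_field * 100 = 2386 / 2932 * 100 = 81.3779%

81.3779 %


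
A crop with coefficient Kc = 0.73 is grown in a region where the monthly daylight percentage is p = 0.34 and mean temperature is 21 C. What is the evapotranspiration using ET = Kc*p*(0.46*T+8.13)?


ET = Kc * p * (0.46*T + 8.13)
ET = 0.73 * 0.34 * (0.46*21 + 8.13)
ET = 0.73 * 0.34 * 17.7900

4.4155 mm/day


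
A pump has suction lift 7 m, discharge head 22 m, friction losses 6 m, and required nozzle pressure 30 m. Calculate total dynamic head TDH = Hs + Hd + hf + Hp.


TDH = Hs + Hd + hf + Hp = 7 + 22 + 6 + 30 = 65

65 m


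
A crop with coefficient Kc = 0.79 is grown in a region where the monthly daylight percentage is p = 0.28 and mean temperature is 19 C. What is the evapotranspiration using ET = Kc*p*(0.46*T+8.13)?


ET = Kc * p * (0.46*T + 8.13)
ET = 0.79 * 0.28 * (0.46*19 + 8.13)
ET = 0.79 * 0.28 * 16.8700

3.7316 mm/day


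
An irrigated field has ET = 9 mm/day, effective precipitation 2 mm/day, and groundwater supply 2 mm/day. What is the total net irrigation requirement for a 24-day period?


Daily deficit = ET - Pe - GW = 9 - 2 - 2 = 5 mm/day
NIR = 5 * 24 = 120 mm

120.0000 mm


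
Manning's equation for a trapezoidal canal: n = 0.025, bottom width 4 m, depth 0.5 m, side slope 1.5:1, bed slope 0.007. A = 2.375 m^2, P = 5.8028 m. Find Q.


R = A/P = 2.375/5.8028 = 0.409285
Q = (1/0.025) * 2.375 * 0.409285^(2/3) * 0.007^0.5

4.3815 m^3/s


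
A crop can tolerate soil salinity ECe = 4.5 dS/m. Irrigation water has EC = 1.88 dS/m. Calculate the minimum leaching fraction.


LR = ECiw / (5*ECe - ECiw)
LR = 1.88 / (5*4.5 - 1.88)
LR = 1.88 / 20.6200

0.0912


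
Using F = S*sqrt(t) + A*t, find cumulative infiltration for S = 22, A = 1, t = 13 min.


F = S*sqrt(t) + A*t
F = 22*sqrt(13) + 1*13
F = 22*3.605551 + 13

92.3221 mm


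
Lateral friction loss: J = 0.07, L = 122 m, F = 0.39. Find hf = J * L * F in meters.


hf = J * L * F = 0.07 * 122 * 0.39 = 3.3306 m

3.3306 m


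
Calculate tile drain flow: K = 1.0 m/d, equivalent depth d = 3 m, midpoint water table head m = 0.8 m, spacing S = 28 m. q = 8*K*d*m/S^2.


q = 8*K*d*m/S^2
q = 8*1.0*3*0.8/28^2
q = 19.2000 / 784

0.0245 m/d


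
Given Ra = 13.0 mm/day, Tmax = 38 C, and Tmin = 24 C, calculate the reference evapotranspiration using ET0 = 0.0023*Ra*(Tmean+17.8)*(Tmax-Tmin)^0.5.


Tmean = (Tmax + Tmin)/2 = (38 + 24)/2 = 31.0
ET0 = 0.0023 * 13.0 * (31.0 + 17.8) * sqrt(38 - 24)
ET0 = 0.0023 * 13.0 * 48.8 * 3.741657

5.4595 mm/day


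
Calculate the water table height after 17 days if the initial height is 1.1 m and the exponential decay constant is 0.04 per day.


m = m0 * exp(-k*t)
m = 1.1 * exp(-0.04 * 17)
m = 1.1 * exp(-0.6800)

0.5573 m


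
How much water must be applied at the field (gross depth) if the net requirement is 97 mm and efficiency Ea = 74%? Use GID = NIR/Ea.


Ea = 74% = 0.74
GID = NIR / Ea = 97 / 0.74 = 131.0811 mm

131.0811 mm


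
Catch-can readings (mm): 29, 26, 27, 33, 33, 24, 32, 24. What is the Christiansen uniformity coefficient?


mean = 28.500000 mm
MAD = 3.250000 mm
CU = (1 - 3.250000/28.500000)*100

88.5965 %


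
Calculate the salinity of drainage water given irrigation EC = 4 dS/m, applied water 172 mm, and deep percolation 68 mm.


EC_dw = EC_iw * D_iw / D_dw
EC_dw = 4 * 172 / 68
EC_dw = 688 / 68

10.1176 dS/m


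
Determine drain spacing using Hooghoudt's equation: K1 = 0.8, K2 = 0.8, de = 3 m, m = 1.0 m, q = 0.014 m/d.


S^2 = 8*K2*de*m/q + 4*K1*m^2/q
S^2 = 8*0.8*3*1.0/0.014 + 4*0.8*1.0^2/0.014
S = sqrt(1600.0000)

40.0000 m


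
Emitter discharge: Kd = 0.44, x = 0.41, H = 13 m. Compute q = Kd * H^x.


q = Kd * H^x = 0.44 * 13^0.41 = 0.44 * 2.862311

1.2594 L/h


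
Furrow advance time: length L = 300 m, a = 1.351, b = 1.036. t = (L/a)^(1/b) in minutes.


t = (L/a)^(1/b)
t = (300/1.351)^(1/1.036)
t = 222.057735^(1/1.036)

184.0469 min


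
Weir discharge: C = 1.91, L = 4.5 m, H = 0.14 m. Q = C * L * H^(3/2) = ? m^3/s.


Q = C * L * H^(3/2) = 1.91 * 4.5 * 0.14^1.5 = 1.91 * 4.5 * 0.052383

0.4502 m^3/s


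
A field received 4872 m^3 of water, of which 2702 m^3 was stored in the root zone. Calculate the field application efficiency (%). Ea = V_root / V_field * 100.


Ea = V_root / V_field * 100 = 2702 / 4872 * 100 = 55.4598%

55.4598 %


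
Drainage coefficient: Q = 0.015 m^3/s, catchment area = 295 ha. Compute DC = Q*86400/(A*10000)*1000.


DC = Q * 86400 / (A * 10000) * 1000
DC = 0.015 * 86400 / (295 * 10000) * 1000
DC = 1296000.0000 / 2950000

0.4393 mm/day


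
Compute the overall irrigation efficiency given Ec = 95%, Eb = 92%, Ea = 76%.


Ec = 0.95, Eb = 0.92, Ea = 0.76
E = 0.95 * 0.92 * 0.76 * 100 = 66.4240%

66.4240 %


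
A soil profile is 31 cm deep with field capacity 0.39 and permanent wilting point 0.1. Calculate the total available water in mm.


AWC = (FC - PWP) * d * 10
AWC = (0.39 - 0.1) * 31 * 10
AWC = 0.2900 * 31 * 10

89.9000 mm


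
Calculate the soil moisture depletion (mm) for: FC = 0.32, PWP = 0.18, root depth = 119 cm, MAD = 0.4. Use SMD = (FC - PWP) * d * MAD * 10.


SMD = (FC - PWP) * d * MAD * 10
SMD = (0.32 - 0.18) * 119 * 0.4 * 10
SMD = 0.1400 * 119 * 0.4 * 10

66.6400 mm


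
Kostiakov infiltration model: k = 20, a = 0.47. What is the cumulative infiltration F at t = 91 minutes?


F = k * t^a = 20 * 91^0.47
F = 20 * 8.332004

166.6401 mm


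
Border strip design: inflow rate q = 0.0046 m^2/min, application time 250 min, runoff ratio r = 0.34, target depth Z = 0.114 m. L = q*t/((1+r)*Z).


L = q*t/((1+r)*Z)
L = 0.0046*250/((1+0.34)*0.114)
L = 1.15/0.15276

7.5281 m


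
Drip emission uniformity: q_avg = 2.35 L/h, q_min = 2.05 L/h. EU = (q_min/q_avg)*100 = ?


EU = (q_min/q_avg)*100 = (2.05/2.35)*100 = 87.2340%

87.2340 %


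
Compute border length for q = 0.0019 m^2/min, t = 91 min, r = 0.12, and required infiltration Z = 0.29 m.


L = q*t/((1+r)*Z)
L = 0.0019*91/((1+0.12)*0.29)
L = 0.1729/0.3248

0.5323 m


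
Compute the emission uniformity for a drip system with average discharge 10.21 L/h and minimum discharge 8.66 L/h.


EU = (q_min/q_avg)*100 = (8.66/10.21)*100 = 84.8188%

84.8188 %


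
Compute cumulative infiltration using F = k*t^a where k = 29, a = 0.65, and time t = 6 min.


F = k * t^a = 29 * 6^0.65
F = 29 * 3.204781

92.9386 mm


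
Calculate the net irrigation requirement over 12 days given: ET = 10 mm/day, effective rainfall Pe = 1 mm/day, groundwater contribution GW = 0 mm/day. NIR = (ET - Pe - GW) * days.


Daily deficit = ET - Pe - GW = 10 - 1 - 0 = 9 mm/day
NIR = 9 * 12 = 108 mm

108.0000 mm


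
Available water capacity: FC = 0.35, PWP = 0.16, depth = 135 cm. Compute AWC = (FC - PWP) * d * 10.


AWC = (FC - PWP) * d * 10
AWC = (0.35 - 0.16) * 135 * 10
AWC = 0.1900 * 135 * 10

256.5000 mm


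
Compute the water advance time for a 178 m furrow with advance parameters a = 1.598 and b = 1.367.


t = (L/a)^(1/b)
t = (178/1.598)^(1/1.367)
t = 111.389237^(1/1.367)

31.4286 min


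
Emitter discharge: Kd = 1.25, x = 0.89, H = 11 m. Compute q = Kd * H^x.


q = Kd * H^x = 1.25 * 11^0.89 = 1.25 * 8.449665

10.5621 L/h


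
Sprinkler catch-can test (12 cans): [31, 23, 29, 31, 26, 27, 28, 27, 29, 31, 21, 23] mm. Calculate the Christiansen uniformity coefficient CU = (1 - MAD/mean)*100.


mean = 27.166667 mm
MAD = 2.666667 mm
CU = (1 - 2.666667/27.166667)*100

90.1840 %


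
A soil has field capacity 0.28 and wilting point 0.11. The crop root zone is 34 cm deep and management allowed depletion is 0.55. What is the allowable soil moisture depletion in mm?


SMD = (FC - PWP) * d * MAD * 10
SMD = (0.28 - 0.11) * 34 * 0.55 * 10
SMD = 0.1700 * 34 * 0.55 * 10

31.7900 mm


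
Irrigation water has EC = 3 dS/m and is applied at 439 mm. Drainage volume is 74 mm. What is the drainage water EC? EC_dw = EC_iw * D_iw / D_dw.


EC_dw = EC_iw * D_iw / D_dw
EC_dw = 3 * 439 / 74
EC_dw = 1317 / 74

17.7973 dS/m


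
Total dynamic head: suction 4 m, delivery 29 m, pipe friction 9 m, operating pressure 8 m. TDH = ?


TDH = Hs + Hd + hf + Hp = 4 + 29 + 9 + 8 = 50

50 m


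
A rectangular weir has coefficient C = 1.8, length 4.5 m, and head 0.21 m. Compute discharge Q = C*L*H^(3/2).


Q = C * L * H^(3/2) = 1.8 * 4.5 * 0.21^1.5 = 1.8 * 4.5 * 0.096234

0.7795 m^3/s


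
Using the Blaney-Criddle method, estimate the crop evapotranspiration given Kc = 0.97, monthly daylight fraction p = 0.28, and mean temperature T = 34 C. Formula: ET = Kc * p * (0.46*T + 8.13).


ET = Kc * p * (0.46*T + 8.13)
ET = 0.97 * 0.28 * (0.46*34 + 8.13)
ET = 0.97 * 0.28 * 23.7700

6.4559 mm/day


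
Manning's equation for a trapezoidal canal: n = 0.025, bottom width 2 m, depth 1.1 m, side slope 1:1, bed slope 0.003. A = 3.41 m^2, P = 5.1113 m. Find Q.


R = A/P = 3.41/5.1113 = 0.667149
Q = (1/0.025) * 3.41 * 0.667149^(2/3) * 0.003^0.5

5.7041 m^3/s


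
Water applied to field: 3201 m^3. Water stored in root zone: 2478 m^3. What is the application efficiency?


Ea = V_root / V_field * 100 = 2478 / 3201 * 100 = 77.4133%

77.4133 %


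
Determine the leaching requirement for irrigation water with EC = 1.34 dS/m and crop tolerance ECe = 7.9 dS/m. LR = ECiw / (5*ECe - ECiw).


LR = ECiw / (5*ECe - ECiw)
LR = 1.34 / (5*7.9 - 1.34)
LR = 1.34 / 38.1600

0.0351


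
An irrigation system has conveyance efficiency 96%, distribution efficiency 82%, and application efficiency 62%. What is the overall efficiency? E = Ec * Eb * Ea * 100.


Ec = 0.96, Eb = 0.82, Ea = 0.62
E = 0.96 * 0.82 * 0.62 * 100 = 48.8064%

48.8064 %


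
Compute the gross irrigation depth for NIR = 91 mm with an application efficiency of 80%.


Ea = 80% = 0.8
GID = NIR / Ea = 91 / 0.8 = 113.7500 mm

113.7500 mm


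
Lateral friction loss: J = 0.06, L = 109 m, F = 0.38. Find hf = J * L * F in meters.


hf = J * L * F = 0.06 * 109 * 0.38 = 2.4852 m

2.4852 m


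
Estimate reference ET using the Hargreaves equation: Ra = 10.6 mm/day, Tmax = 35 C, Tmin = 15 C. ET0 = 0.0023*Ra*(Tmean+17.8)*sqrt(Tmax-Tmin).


Tmean = (Tmax + Tmin)/2 = (35 + 15)/2 = 25.0
ET0 = 0.0023 * 10.6 * (25.0 + 17.8) * sqrt(35 - 15)
ET0 = 0.0023 * 10.6 * 42.8 * 4.472136

4.6665 mm/day


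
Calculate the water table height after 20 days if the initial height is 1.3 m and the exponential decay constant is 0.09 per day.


m = m0 * exp(-k*t)
m = 1.3 * exp(-0.09 * 20)
m = 1.3 * exp(-1.8000)

0.2149 m


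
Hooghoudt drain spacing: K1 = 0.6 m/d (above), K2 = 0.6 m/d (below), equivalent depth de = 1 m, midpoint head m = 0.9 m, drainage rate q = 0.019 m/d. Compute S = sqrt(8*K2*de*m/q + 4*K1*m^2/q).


S^2 = 8*K2*de*m/q + 4*K1*m^2/q
S^2 = 8*0.6*1*0.9/0.019 + 4*0.6*0.9^2/0.019
S = sqrt(329.6842)

18.1572 m


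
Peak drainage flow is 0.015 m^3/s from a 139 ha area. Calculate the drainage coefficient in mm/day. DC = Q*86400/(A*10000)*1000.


DC = Q * 86400 / (A * 10000) * 1000
DC = 0.015 * 86400 / (139 * 10000) * 1000
DC = 1296000.0000 / 1390000

0.9324 mm/day


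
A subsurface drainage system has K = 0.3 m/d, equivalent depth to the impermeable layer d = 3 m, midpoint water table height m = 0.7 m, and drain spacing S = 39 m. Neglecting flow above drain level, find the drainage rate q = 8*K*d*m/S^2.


q = 8*K*d*m/S^2
q = 8*0.3*3*0.7/39^2
q = 5.0400 / 1521

0.0033 m/d


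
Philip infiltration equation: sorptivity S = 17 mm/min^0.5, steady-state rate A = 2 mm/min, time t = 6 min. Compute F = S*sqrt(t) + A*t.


F = S*sqrt(t) + A*t
F = 17*sqrt(6) + 2*6
F = 17*2.449490 + 12

53.6413 mm


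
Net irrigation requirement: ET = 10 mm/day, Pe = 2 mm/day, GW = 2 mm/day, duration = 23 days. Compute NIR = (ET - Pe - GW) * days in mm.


Daily deficit = ET - Pe - GW = 10 - 2 - 2 = 6 mm/day
NIR = 6 * 23 = 138 mm

138.0000 mm


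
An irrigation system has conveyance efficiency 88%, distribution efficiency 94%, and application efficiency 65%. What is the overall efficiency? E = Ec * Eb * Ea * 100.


Ec = 0.88, Eb = 0.94, Ea = 0.65
E = 0.88 * 0.94 * 0.65 * 100 = 53.7680%

53.7680 %


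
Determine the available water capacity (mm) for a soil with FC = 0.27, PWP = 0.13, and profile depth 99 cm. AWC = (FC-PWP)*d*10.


AWC = (FC - PWP) * d * 10
AWC = (0.27 - 0.13) * 99 * 10
AWC = 0.1400 * 99 * 10

138.6000 mm


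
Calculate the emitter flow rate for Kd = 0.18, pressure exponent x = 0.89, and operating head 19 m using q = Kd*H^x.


q = Kd * H^x = 0.18 * 19^0.89 = 0.18 * 13.743290

2.4738 L/h


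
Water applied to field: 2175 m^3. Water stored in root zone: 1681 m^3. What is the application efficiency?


Ea = V_root / V_field * 100 = 1681 / 2175 * 100 = 77.2874%

77.2874 %


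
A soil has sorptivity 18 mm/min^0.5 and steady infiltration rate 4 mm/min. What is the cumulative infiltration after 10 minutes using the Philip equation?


F = S*sqrt(t) + A*t
F = 18*sqrt(10) + 4*10
F = 18*3.162278 + 40

96.9210 mm


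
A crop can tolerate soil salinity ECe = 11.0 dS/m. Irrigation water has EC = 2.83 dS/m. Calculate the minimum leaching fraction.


LR = ECiw / (5*ECe - ECiw)
LR = 2.83 / (5*11.0 - 2.83)
LR = 2.83 / 52.1700

0.0542


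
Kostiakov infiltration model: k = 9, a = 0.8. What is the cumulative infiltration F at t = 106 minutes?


F = k * t^a = 9 * 106^0.8
F = 9 * 41.710432

375.3939 mm


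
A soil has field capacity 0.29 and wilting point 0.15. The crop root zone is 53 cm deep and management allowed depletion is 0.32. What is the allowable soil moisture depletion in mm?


SMD = (FC - PWP) * d * MAD * 10
SMD = (0.29 - 0.15) * 53 * 0.32 * 10
SMD = 0.1400 * 53 * 0.32 * 10

23.7440 mm


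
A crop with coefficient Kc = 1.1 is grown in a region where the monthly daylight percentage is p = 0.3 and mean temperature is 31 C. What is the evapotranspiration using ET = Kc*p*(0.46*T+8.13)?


ET = Kc * p * (0.46*T + 8.13)
ET = 1.1 * 0.3 * (0.46*31 + 8.13)
ET = 1.1 * 0.3 * 22.3900

7.3887 mm/day


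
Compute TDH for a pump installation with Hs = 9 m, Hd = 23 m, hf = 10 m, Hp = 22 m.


TDH = Hs + Hd + hf + Hp = 9 + 23 + 10 + 22 = 64

64 m


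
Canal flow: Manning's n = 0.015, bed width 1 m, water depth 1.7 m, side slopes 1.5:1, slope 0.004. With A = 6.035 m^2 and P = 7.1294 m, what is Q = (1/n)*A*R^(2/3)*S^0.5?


R = A/P = 6.035/7.1294 = 0.846495
Q = (1/0.015) * 6.035 * 0.846495^(2/3) * 0.004^0.5

22.7701 m^3/s


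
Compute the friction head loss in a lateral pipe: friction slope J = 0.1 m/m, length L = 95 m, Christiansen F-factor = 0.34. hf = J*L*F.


hf = J * L * F = 0.1 * 95 * 0.34 = 3.2300 m

3.2300 m


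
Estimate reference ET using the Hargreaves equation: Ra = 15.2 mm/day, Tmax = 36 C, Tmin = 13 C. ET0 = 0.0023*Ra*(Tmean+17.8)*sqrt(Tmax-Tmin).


Tmean = (Tmax + Tmin)/2 = (36 + 13)/2 = 24.5
ET0 = 0.0023 * 15.2 * (24.5 + 17.8) * sqrt(36 - 13)
ET0 = 0.0023 * 15.2 * 42.3 * 4.795832

7.0921 mm/day


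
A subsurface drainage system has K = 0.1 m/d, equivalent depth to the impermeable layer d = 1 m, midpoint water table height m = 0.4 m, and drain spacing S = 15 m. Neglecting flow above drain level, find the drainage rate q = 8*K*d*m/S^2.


q = 8*K*d*m/S^2
q = 8*0.1*1*0.4/15^2
q = 0.3200 / 225

0.0014 m/d


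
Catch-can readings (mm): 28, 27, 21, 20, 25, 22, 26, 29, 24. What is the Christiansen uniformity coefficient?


mean = 24.666667 mm
MAD = 2.592593 mm
CU = (1 - 2.592593/24.666667)*100

89.4895 %


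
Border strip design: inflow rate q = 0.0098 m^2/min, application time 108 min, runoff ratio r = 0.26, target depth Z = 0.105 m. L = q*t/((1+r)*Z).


L = q*t/((1+r)*Z)
L = 0.0098*108/((1+0.26)*0.105)
L = 1.0584/0.1323

8.0000 m


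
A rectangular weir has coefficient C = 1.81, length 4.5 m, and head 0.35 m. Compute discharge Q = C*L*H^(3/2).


Q = C * L * H^(3/2) = 1.81 * 4.5 * 0.35^1.5 = 1.81 * 4.5 * 0.207063

1.6865 m^3/s


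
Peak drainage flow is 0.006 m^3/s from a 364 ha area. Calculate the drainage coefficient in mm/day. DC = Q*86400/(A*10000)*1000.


DC = Q * 86400 / (A * 10000) * 1000
DC = 0.006 * 86400 / (364 * 10000) * 1000
DC = 518400.0000 / 3640000

0.1424 mm/day


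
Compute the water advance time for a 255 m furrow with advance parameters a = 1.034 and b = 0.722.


t = (L/a)^(1/b)
t = (255/1.034)^(1/0.722)
t = 246.615087^(1/0.722)

2056.1112 min


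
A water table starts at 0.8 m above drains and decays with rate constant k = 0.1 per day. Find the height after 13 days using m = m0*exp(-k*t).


m = m0 * exp(-k*t)
m = 0.8 * exp(-0.1 * 13)
m = 0.8 * exp(-1.3000)

0.2180 m


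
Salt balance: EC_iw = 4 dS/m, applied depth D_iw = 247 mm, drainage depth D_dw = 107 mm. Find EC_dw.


EC_dw = EC_iw * D_iw / D_dw
EC_dw = 4 * 247 / 107
EC_dw = 988 / 107

9.2336 dS/m


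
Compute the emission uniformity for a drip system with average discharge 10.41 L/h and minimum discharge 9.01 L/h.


EU = (q_min/q_avg)*100 = (9.01/10.41)*100 = 86.5514%

86.5514 %


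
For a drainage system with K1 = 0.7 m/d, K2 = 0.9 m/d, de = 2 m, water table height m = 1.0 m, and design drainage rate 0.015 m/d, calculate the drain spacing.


S^2 = 8*K2*de*m/q + 4*K1*m^2/q
S^2 = 8*0.9*2*1.0/0.015 + 4*0.7*1.0^2/0.015
S = sqrt(1146.6667)

33.8625 m


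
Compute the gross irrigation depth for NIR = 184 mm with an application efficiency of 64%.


Ea = 64% = 0.64
GID = NIR / Ea = 184 / 0.64 = 287.5000 mm

287.5000 mm


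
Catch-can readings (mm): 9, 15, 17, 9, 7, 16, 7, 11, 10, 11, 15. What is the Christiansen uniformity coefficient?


mean = 11.545455 mm
MAD = 3.057851 mm
CU = (1 - 3.057851/11.545455)*100

73.5147 %


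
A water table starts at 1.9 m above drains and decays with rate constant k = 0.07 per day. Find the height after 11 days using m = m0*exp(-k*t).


m = m0 * exp(-k*t)
m = 1.9 * exp(-0.07 * 11)
m = 1.9 * exp(-0.7700)

0.8797 m


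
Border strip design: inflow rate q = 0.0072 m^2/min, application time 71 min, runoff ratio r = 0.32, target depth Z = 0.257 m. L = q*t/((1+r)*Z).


L = q*t/((1+r)*Z)
L = 0.0072*71/((1+0.32)*0.257)
L = 0.5112/0.33924

1.5069 m


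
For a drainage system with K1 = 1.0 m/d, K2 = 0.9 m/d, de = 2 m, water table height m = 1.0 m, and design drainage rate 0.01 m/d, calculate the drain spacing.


S^2 = 8*K2*de*m/q + 4*K1*m^2/q
S^2 = 8*0.9*2*1.0/0.01 + 4*1.0*1.0^2/0.01
S = sqrt(1840.0000)

42.8952 m


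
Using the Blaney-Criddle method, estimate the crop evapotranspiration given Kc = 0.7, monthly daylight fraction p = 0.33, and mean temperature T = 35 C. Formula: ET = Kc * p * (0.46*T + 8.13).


ET = Kc * p * (0.46*T + 8.13)
ET = 0.7 * 0.33 * (0.46*35 + 8.13)
ET = 0.7 * 0.33 * 24.2300

5.5971 mm/day


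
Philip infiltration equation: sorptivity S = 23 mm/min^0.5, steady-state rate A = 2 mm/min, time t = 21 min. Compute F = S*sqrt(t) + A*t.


F = S*sqrt(t) + A*t
F = 23*sqrt(21) + 2*21
F = 23*4.582576 + 42

147.3992 mm


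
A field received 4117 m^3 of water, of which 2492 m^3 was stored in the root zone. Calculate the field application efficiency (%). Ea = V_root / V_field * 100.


Ea = V_root / V_field * 100 = 2492 / 4117 * 100 = 60.5295%

60.5295 %


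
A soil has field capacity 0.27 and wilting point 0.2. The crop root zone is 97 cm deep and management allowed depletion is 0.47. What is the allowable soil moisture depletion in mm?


SMD = (FC - PWP) * d * MAD * 10
SMD = (0.27 - 0.2) * 97 * 0.47 * 10
SMD = 0.0700 * 97 * 0.47 * 10

31.9130 mm


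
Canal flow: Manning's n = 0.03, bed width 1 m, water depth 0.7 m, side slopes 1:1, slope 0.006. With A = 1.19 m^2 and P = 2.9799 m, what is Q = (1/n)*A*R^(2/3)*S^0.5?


R = A/P = 1.19/2.9799 = 0.399342
Q = (1/0.03) * 1.19 * 0.399342^(2/3) * 0.006^0.5

1.6662 m^3/s


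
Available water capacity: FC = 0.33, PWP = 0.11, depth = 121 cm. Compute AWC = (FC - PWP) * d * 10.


AWC = (FC - PWP) * d * 10
AWC = (0.33 - 0.11) * 121 * 10
AWC = 0.2200 * 121 * 10

266.2000 mm


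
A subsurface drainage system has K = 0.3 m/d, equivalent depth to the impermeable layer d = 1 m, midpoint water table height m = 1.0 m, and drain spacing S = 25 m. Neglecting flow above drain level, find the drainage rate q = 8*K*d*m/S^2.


q = 8*K*d*m/S^2
q = 8*0.3*1*1.0/25^2
q = 2.4000 / 625

0.0038 m/d


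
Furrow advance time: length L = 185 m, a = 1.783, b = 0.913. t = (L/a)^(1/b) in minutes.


t = (L/a)^(1/b)
t = (185/1.783)^(1/0.913)
t = 103.757712^(1/0.913)

161.4832 min


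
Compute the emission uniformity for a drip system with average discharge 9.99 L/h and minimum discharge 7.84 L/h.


EU = (q_min/q_avg)*100 = (7.84/9.99)*100 = 78.4785%

78.4785 %


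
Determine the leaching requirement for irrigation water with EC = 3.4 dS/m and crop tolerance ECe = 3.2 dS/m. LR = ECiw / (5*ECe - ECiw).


LR = ECiw / (5*ECe - ECiw)
LR = 3.4 / (5*3.2 - 3.4)
LR = 3.4 / 12.6000

0.2698


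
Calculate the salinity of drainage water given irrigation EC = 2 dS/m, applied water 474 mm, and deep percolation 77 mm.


EC_dw = EC_iw * D_iw / D_dw
EC_dw = 2 * 474 / 77
EC_dw = 948 / 77

12.3117 dS/m


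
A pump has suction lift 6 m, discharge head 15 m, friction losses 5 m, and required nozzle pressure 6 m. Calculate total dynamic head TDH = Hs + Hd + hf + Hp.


TDH = Hs + Hd + hf + Hp = 6 + 15 + 5 + 6 = 32

32 m


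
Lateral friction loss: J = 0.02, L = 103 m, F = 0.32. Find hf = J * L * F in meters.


hf = J * L * F = 0.02 * 103 * 0.32 = 0.6592 m

0.6592 m


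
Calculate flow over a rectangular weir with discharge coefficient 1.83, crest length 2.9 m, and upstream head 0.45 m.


Q = C * L * H^(3/2) = 1.83 * 2.9 * 0.45^1.5 = 1.83 * 2.9 * 0.301869

1.6020 m^3/s


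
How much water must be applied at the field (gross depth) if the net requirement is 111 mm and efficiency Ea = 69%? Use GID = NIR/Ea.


Ea = 69% = 0.69
GID = NIR / Ea = 111 / 0.69 = 160.8696 mm

160.8696 mm


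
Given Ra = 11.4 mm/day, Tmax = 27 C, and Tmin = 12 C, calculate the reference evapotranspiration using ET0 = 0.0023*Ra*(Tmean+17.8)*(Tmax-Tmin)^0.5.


Tmean = (Tmax + Tmin)/2 = (27 + 12)/2 = 19.5
ET0 = 0.0023 * 11.4 * (19.5 + 17.8) * sqrt(27 - 12)
ET0 = 0.0023 * 11.4 * 37.3 * 3.872983

3.7878 mm/day


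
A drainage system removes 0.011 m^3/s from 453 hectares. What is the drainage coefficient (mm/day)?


DC = Q * 86400 / (A * 10000) * 1000
DC = 0.011 * 86400 / (453 * 10000) * 1000
DC = 950400.0000 / 4530000

0.2098 mm/day


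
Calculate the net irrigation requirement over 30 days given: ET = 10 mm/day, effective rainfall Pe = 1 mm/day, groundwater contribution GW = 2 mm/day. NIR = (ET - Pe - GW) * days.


Daily deficit = ET - Pe - GW = 10 - 1 - 2 = 7 mm/day
NIR = 7 * 30 = 210 mm

210.0000 mm


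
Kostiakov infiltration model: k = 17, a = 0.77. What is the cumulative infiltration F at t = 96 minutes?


F = k * t^a = 17 * 96^0.77
F = 17 * 33.600741

571.2126 mm


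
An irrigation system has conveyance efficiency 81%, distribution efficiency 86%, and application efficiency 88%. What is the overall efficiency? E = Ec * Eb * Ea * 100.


Ec = 0.81, Eb = 0.86, Ea = 0.88
E = 0.81 * 0.86 * 0.88 * 100 = 61.3008%

61.3008 %


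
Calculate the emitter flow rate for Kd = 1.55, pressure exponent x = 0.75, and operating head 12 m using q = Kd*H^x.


q = Kd * H^x = 1.55 * 12^0.75 = 1.55 * 6.447420

9.9935 L/h


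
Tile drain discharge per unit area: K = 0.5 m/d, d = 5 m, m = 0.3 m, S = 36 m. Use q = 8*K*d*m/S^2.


q = 8*K*d*m/S^2
q = 8*0.5*5*0.3/36^2
q = 6.0000 / 1296

0.0046 m/d


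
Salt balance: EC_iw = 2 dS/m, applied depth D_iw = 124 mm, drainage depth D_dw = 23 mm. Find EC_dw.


EC_dw = EC_iw * D_iw / D_dw
EC_dw = 2 * 124 / 23
EC_dw = 248 / 23

10.7826 dS/m


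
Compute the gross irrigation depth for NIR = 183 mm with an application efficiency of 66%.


Ea = 66% = 0.66
GID = NIR / Ea = 183 / 0.66 = 277.2727 mm

277.2727 mm


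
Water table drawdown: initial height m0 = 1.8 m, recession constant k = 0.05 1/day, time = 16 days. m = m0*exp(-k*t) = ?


m = m0 * exp(-k*t)
m = 1.8 * exp(-0.05 * 16)
m = 1.8 * exp(-0.8000)

0.8088 m


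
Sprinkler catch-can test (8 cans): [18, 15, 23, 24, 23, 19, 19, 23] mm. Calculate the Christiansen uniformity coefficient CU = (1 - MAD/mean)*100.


mean = 20.500000 mm
MAD = 2.750000 mm
CU = (1 - 2.750000/20.500000)*100

86.5854 %


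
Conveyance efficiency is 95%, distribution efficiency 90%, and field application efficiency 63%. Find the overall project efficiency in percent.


Ec = 0.95, Eb = 0.9, Ea = 0.63
E = 0.95 * 0.9 * 0.63 * 100 = 53.8650%

53.8650 %


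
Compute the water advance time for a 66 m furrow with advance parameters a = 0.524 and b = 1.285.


t = (L/a)^(1/b)
t = (66/0.524)^(1/1.285)
t = 125.954198^(1/1.285)

43.0930 min


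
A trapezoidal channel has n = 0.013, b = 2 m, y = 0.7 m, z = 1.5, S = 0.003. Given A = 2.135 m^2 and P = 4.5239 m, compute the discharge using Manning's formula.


R = A/P = 2.135/4.5239 = 0.471938
Q = (1/0.013) * 2.135 * 0.471938^(2/3) * 0.003^0.5

5.4526 m^3/s


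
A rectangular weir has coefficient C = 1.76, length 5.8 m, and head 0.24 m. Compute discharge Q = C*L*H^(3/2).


Q = C * L * H^(3/2) = 1.76 * 5.8 * 0.24^1.5 = 1.76 * 5.8 * 0.117576

1.2002 m^3/s


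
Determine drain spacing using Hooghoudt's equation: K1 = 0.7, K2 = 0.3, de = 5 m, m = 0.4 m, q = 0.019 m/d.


S^2 = 8*K2*de*m/q + 4*K1*m^2/q
S^2 = 8*0.3*5*0.4/0.019 + 4*0.7*0.4^2/0.019
S = sqrt(276.2105)

16.6196 m


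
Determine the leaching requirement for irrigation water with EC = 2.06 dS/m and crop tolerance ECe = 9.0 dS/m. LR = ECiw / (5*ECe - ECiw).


LR = ECiw / (5*ECe - ECiw)
LR = 2.06 / (5*9.0 - 2.06)
LR = 2.06 / 42.9400

0.0480


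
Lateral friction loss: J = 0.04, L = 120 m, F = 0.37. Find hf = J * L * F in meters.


hf = J * L * F = 0.04 * 120 * 0.37 = 1.7760 m

1.7760 m


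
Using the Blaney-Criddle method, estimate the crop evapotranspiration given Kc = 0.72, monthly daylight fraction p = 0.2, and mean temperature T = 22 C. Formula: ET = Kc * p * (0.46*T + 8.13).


ET = Kc * p * (0.46*T + 8.13)
ET = 0.72 * 0.2 * (0.46*22 + 8.13)
ET = 0.72 * 0.2 * 18.2500

2.6280 mm/day


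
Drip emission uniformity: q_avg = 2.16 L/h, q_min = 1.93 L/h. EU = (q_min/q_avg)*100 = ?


EU = (q_min/q_avg)*100 = (1.93/2.16)*100 = 89.3519%

89.3519 %


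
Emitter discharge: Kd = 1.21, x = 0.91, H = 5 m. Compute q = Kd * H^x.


q = Kd * H^x = 1.21 * 5^0.91 = 1.21 * 4.325763

5.2342 L/h


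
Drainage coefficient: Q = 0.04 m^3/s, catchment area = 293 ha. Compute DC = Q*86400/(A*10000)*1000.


DC = Q * 86400 / (A * 10000) * 1000
DC = 0.04 * 86400 / (293 * 10000) * 1000
DC = 3456000.0000 / 2930000

1.1795 mm/day


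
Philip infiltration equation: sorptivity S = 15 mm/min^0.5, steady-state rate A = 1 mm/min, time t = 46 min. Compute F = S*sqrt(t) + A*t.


F = S*sqrt(t) + A*t
F = 15*sqrt(46) + 1*46
F = 15*6.782330 + 46

147.7349 mm


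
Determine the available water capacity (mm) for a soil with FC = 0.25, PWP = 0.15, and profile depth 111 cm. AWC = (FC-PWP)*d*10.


AWC = (FC - PWP) * d * 10
AWC = (0.25 - 0.15) * 111 * 10
AWC = 0.1000 * 111 * 10

111.0000 mm


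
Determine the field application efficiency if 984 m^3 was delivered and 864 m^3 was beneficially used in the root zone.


Ea = V_root / V_field * 100 = 864 / 984 * 100 = 87.8049%

87.8049 %


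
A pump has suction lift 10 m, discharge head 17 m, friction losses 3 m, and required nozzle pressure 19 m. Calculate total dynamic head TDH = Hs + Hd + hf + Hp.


TDH = Hs + Hd + hf + Hp = 10 + 17 + 3 + 19 = 49

49 m


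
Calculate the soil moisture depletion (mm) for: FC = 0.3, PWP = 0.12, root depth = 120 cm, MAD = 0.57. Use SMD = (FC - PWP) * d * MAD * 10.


SMD = (FC - PWP) * d * MAD * 10
SMD = (0.3 - 0.12) * 120 * 0.57 * 10
SMD = 0.1800 * 120 * 0.57 * 10

123.1200 mm


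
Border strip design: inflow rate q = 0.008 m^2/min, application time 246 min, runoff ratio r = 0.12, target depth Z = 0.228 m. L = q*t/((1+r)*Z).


L = q*t/((1+r)*Z)
L = 0.008*246/((1+0.12)*0.228)
L = 1.968/0.25536

7.7068 m


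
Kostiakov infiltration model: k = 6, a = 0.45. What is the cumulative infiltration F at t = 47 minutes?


F = k * t^a = 6 * 47^0.45
F = 6 * 5.655149

33.9309 mm


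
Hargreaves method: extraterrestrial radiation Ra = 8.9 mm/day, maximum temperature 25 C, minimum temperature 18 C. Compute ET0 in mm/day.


Tmean = (Tmax + Tmin)/2 = (25 + 18)/2 = 21.5
ET0 = 0.0023 * 8.9 * (21.5 + 17.8) * sqrt(25 - 18)
ET0 = 0.0023 * 8.9 * 39.3 * 2.645751

2.1284 mm/day


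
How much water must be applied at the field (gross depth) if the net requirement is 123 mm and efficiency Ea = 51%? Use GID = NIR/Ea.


Ea = 51% = 0.51
GID = NIR / Ea = 123 / 0.51 = 241.1765 mm

241.1765 mm


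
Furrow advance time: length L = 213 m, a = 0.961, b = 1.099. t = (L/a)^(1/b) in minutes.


t = (L/a)^(1/b)
t = (213/0.961)^(1/1.099)
t = 221.644121^(1/1.099)

136.2558 min


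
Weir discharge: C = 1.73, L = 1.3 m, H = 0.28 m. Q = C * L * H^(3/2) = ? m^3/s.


Q = C * L * H^(3/2) = 1.73 * 1.3 * 0.28^1.5 = 1.73 * 1.3 * 0.148162

0.3332 m^3/s


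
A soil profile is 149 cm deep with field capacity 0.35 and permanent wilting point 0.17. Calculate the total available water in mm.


AWC = (FC - PWP) * d * 10
AWC = (0.35 - 0.17) * 149 * 10
AWC = 0.1800 * 149 * 10

268.2000 mm


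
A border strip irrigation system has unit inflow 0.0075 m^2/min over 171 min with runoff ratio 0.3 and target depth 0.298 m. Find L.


L = q*t/((1+r)*Z)
L = 0.0075*171/((1+0.3)*0.298)
L = 1.2825/0.3874

3.3105 m
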